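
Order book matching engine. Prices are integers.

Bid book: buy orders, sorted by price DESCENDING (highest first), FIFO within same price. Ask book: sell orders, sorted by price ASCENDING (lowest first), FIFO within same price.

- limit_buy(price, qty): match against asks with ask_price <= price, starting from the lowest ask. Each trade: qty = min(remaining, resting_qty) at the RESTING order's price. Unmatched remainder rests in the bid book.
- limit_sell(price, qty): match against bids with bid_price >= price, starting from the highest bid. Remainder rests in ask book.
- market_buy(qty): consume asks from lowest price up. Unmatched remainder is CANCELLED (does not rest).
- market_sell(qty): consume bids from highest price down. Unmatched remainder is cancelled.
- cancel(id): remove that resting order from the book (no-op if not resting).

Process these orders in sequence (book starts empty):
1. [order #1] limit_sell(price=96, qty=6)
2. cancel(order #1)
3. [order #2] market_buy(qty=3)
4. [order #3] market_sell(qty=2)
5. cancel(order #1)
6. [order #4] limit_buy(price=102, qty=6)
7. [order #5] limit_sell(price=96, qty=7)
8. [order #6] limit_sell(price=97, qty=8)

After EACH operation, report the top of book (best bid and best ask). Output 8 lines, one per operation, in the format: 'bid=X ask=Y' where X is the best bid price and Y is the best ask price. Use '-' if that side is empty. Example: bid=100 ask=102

After op 1 [order #1] limit_sell(price=96, qty=6): fills=none; bids=[-] asks=[#1:6@96]
After op 2 cancel(order #1): fills=none; bids=[-] asks=[-]
After op 3 [order #2] market_buy(qty=3): fills=none; bids=[-] asks=[-]
After op 4 [order #3] market_sell(qty=2): fills=none; bids=[-] asks=[-]
After op 5 cancel(order #1): fills=none; bids=[-] asks=[-]
After op 6 [order #4] limit_buy(price=102, qty=6): fills=none; bids=[#4:6@102] asks=[-]
After op 7 [order #5] limit_sell(price=96, qty=7): fills=#4x#5:6@102; bids=[-] asks=[#5:1@96]
After op 8 [order #6] limit_sell(price=97, qty=8): fills=none; bids=[-] asks=[#5:1@96 #6:8@97]

Answer: bid=- ask=96
bid=- ask=-
bid=- ask=-
bid=- ask=-
bid=- ask=-
bid=102 ask=-
bid=- ask=96
bid=- ask=96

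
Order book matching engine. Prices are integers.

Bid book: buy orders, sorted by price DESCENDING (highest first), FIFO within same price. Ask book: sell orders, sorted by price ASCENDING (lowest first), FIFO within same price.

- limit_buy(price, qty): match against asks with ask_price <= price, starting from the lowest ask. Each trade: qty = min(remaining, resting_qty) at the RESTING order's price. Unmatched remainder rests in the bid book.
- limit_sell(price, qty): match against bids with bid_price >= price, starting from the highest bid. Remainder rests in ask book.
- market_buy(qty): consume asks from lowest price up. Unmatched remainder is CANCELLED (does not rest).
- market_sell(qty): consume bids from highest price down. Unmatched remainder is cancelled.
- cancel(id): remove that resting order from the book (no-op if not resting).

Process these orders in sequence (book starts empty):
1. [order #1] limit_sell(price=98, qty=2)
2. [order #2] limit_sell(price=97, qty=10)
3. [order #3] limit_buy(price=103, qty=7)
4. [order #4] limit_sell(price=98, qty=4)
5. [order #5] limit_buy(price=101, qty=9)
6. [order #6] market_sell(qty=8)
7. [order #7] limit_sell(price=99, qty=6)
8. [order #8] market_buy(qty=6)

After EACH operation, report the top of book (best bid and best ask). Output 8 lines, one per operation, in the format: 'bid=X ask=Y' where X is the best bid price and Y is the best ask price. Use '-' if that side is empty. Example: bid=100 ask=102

Answer: bid=- ask=98
bid=- ask=97
bid=- ask=97
bid=- ask=97
bid=- ask=-
bid=- ask=-
bid=- ask=99
bid=- ask=-

Derivation:
After op 1 [order #1] limit_sell(price=98, qty=2): fills=none; bids=[-] asks=[#1:2@98]
After op 2 [order #2] limit_sell(price=97, qty=10): fills=none; bids=[-] asks=[#2:10@97 #1:2@98]
After op 3 [order #3] limit_buy(price=103, qty=7): fills=#3x#2:7@97; bids=[-] asks=[#2:3@97 #1:2@98]
After op 4 [order #4] limit_sell(price=98, qty=4): fills=none; bids=[-] asks=[#2:3@97 #1:2@98 #4:4@98]
After op 5 [order #5] limit_buy(price=101, qty=9): fills=#5x#2:3@97 #5x#1:2@98 #5x#4:4@98; bids=[-] asks=[-]
After op 6 [order #6] market_sell(qty=8): fills=none; bids=[-] asks=[-]
After op 7 [order #7] limit_sell(price=99, qty=6): fills=none; bids=[-] asks=[#7:6@99]
After op 8 [order #8] market_buy(qty=6): fills=#8x#7:6@99; bids=[-] asks=[-]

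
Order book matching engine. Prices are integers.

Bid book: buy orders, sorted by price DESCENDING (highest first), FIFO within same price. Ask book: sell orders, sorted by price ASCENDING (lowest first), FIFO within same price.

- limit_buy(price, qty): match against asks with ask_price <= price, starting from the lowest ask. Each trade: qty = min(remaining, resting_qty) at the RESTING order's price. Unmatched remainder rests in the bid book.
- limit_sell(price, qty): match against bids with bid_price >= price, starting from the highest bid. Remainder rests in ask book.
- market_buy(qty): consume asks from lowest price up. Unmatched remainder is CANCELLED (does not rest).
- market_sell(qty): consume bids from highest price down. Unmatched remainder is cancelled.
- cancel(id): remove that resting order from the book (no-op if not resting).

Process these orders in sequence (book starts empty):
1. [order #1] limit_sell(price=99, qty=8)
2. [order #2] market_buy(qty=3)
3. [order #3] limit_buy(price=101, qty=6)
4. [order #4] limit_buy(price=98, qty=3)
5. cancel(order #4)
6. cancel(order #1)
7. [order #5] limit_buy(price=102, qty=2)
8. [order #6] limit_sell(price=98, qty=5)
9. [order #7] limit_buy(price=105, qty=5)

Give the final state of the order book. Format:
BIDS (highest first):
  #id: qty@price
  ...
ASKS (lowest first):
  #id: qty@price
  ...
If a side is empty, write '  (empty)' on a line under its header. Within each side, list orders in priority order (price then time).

Answer: BIDS (highest first):
  #7: 3@105
ASKS (lowest first):
  (empty)

Derivation:
After op 1 [order #1] limit_sell(price=99, qty=8): fills=none; bids=[-] asks=[#1:8@99]
After op 2 [order #2] market_buy(qty=3): fills=#2x#1:3@99; bids=[-] asks=[#1:5@99]
After op 3 [order #3] limit_buy(price=101, qty=6): fills=#3x#1:5@99; bids=[#3:1@101] asks=[-]
After op 4 [order #4] limit_buy(price=98, qty=3): fills=none; bids=[#3:1@101 #4:3@98] asks=[-]
After op 5 cancel(order #4): fills=none; bids=[#3:1@101] asks=[-]
After op 6 cancel(order #1): fills=none; bids=[#3:1@101] asks=[-]
After op 7 [order #5] limit_buy(price=102, qty=2): fills=none; bids=[#5:2@102 #3:1@101] asks=[-]
After op 8 [order #6] limit_sell(price=98, qty=5): fills=#5x#6:2@102 #3x#6:1@101; bids=[-] asks=[#6:2@98]
After op 9 [order #7] limit_buy(price=105, qty=5): fills=#7x#6:2@98; bids=[#7:3@105] asks=[-]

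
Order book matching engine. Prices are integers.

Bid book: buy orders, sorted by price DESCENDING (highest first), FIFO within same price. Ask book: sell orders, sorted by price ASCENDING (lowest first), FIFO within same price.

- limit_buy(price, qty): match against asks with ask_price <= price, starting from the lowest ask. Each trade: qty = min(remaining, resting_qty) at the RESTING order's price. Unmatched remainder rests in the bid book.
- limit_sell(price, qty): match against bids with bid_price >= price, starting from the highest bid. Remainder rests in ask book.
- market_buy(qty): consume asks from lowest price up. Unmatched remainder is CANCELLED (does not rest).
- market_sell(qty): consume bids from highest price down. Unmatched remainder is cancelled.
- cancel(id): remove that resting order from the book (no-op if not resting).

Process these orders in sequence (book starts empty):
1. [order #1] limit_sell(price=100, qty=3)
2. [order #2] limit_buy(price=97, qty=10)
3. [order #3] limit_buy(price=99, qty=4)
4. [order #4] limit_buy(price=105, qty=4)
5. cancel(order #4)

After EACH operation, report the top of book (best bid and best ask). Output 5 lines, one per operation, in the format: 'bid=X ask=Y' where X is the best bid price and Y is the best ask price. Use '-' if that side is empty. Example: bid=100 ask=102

After op 1 [order #1] limit_sell(price=100, qty=3): fills=none; bids=[-] asks=[#1:3@100]
After op 2 [order #2] limit_buy(price=97, qty=10): fills=none; bids=[#2:10@97] asks=[#1:3@100]
After op 3 [order #3] limit_buy(price=99, qty=4): fills=none; bids=[#3:4@99 #2:10@97] asks=[#1:3@100]
After op 4 [order #4] limit_buy(price=105, qty=4): fills=#4x#1:3@100; bids=[#4:1@105 #3:4@99 #2:10@97] asks=[-]
After op 5 cancel(order #4): fills=none; bids=[#3:4@99 #2:10@97] asks=[-]

Answer: bid=- ask=100
bid=97 ask=100
bid=99 ask=100
bid=105 ask=-
bid=99 ask=-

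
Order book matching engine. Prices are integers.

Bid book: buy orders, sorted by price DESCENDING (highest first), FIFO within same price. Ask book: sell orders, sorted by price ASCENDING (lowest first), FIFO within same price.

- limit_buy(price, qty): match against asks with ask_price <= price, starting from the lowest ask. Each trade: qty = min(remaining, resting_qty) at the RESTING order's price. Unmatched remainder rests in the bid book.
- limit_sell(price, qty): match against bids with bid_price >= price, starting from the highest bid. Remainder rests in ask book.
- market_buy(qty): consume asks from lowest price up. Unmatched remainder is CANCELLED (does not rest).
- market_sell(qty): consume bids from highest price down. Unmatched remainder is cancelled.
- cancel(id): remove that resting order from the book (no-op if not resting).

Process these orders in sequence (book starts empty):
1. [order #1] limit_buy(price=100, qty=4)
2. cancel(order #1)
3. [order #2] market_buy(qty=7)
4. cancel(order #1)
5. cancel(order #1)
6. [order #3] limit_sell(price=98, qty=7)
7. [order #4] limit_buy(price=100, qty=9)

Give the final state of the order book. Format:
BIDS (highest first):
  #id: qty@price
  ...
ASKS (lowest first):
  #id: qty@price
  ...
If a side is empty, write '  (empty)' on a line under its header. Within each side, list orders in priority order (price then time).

After op 1 [order #1] limit_buy(price=100, qty=4): fills=none; bids=[#1:4@100] asks=[-]
After op 2 cancel(order #1): fills=none; bids=[-] asks=[-]
After op 3 [order #2] market_buy(qty=7): fills=none; bids=[-] asks=[-]
After op 4 cancel(order #1): fills=none; bids=[-] asks=[-]
After op 5 cancel(order #1): fills=none; bids=[-] asks=[-]
After op 6 [order #3] limit_sell(price=98, qty=7): fills=none; bids=[-] asks=[#3:7@98]
After op 7 [order #4] limit_buy(price=100, qty=9): fills=#4x#3:7@98; bids=[#4:2@100] asks=[-]

Answer: BIDS (highest first):
  #4: 2@100
ASKS (lowest first):
  (empty)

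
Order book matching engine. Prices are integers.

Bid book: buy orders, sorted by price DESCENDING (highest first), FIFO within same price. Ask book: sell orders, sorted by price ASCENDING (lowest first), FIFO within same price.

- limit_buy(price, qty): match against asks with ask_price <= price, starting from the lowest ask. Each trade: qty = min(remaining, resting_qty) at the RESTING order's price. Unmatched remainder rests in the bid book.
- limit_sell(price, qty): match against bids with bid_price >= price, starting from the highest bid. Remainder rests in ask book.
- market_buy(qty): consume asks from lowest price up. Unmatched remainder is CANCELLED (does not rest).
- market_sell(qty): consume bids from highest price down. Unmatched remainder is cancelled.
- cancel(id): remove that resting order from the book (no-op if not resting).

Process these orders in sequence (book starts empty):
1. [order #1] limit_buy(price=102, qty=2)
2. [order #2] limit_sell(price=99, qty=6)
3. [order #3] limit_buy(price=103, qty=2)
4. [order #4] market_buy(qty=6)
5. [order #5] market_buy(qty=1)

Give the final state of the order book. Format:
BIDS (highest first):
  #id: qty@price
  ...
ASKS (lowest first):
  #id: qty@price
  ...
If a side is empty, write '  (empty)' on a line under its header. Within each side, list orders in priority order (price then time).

Answer: BIDS (highest first):
  (empty)
ASKS (lowest first):
  (empty)

Derivation:
After op 1 [order #1] limit_buy(price=102, qty=2): fills=none; bids=[#1:2@102] asks=[-]
After op 2 [order #2] limit_sell(price=99, qty=6): fills=#1x#2:2@102; bids=[-] asks=[#2:4@99]
After op 3 [order #3] limit_buy(price=103, qty=2): fills=#3x#2:2@99; bids=[-] asks=[#2:2@99]
After op 4 [order #4] market_buy(qty=6): fills=#4x#2:2@99; bids=[-] asks=[-]
After op 5 [order #5] market_buy(qty=1): fills=none; bids=[-] asks=[-]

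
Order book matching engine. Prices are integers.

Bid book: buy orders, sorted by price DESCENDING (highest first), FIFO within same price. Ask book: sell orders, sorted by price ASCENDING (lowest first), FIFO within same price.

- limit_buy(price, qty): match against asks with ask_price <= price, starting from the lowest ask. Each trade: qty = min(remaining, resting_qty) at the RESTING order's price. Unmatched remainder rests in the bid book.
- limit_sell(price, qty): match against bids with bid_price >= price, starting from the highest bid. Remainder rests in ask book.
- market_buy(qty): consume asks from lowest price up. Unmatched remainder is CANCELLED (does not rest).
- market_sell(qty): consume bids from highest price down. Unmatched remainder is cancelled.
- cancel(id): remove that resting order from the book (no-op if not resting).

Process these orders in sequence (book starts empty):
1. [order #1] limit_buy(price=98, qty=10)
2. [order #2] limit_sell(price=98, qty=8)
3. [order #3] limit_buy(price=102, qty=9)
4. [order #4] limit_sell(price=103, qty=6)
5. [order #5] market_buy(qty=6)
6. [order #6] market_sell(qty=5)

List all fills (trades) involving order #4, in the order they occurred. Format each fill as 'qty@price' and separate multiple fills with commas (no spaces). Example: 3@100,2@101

Answer: 6@103

Derivation:
After op 1 [order #1] limit_buy(price=98, qty=10): fills=none; bids=[#1:10@98] asks=[-]
After op 2 [order #2] limit_sell(price=98, qty=8): fills=#1x#2:8@98; bids=[#1:2@98] asks=[-]
After op 3 [order #3] limit_buy(price=102, qty=9): fills=none; bids=[#3:9@102 #1:2@98] asks=[-]
After op 4 [order #4] limit_sell(price=103, qty=6): fills=none; bids=[#3:9@102 #1:2@98] asks=[#4:6@103]
After op 5 [order #5] market_buy(qty=6): fills=#5x#4:6@103; bids=[#3:9@102 #1:2@98] asks=[-]
After op 6 [order #6] market_sell(qty=5): fills=#3x#6:5@102; bids=[#3:4@102 #1:2@98] asks=[-]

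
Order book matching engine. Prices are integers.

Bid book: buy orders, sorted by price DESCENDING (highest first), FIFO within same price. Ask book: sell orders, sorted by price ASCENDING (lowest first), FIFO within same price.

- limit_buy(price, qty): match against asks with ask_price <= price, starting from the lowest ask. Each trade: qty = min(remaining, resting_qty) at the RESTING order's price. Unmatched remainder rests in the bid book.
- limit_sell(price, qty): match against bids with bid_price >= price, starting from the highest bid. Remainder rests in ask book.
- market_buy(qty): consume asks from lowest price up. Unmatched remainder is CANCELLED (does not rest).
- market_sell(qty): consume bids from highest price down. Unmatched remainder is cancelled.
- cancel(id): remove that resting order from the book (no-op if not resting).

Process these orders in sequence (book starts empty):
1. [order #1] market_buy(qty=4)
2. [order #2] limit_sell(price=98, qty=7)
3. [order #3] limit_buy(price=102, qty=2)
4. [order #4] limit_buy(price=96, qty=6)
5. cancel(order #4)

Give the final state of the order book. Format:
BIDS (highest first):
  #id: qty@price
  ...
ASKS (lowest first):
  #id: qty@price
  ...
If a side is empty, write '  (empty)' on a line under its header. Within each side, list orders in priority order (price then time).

Answer: BIDS (highest first):
  (empty)
ASKS (lowest first):
  #2: 5@98

Derivation:
After op 1 [order #1] market_buy(qty=4): fills=none; bids=[-] asks=[-]
After op 2 [order #2] limit_sell(price=98, qty=7): fills=none; bids=[-] asks=[#2:7@98]
After op 3 [order #3] limit_buy(price=102, qty=2): fills=#3x#2:2@98; bids=[-] asks=[#2:5@98]
After op 4 [order #4] limit_buy(price=96, qty=6): fills=none; bids=[#4:6@96] asks=[#2:5@98]
After op 5 cancel(order #4): fills=none; bids=[-] asks=[#2:5@98]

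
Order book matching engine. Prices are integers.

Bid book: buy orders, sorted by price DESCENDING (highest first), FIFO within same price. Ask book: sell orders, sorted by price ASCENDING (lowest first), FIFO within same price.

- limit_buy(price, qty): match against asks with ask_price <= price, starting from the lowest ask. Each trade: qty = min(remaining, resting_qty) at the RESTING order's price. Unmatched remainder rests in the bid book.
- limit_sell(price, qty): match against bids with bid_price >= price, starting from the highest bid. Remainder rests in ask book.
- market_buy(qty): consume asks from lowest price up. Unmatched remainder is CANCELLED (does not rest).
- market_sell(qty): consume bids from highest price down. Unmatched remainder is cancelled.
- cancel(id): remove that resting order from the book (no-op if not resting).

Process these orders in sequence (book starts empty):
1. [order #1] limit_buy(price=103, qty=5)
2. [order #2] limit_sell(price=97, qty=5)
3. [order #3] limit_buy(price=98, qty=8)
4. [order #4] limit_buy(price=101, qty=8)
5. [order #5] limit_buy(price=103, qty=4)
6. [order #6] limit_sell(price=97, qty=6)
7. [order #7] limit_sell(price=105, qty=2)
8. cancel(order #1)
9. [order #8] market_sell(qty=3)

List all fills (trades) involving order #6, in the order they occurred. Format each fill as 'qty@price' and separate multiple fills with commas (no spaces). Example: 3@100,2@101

After op 1 [order #1] limit_buy(price=103, qty=5): fills=none; bids=[#1:5@103] asks=[-]
After op 2 [order #2] limit_sell(price=97, qty=5): fills=#1x#2:5@103; bids=[-] asks=[-]
After op 3 [order #3] limit_buy(price=98, qty=8): fills=none; bids=[#3:8@98] asks=[-]
After op 4 [order #4] limit_buy(price=101, qty=8): fills=none; bids=[#4:8@101 #3:8@98] asks=[-]
After op 5 [order #5] limit_buy(price=103, qty=4): fills=none; bids=[#5:4@103 #4:8@101 #3:8@98] asks=[-]
After op 6 [order #6] limit_sell(price=97, qty=6): fills=#5x#6:4@103 #4x#6:2@101; bids=[#4:6@101 #3:8@98] asks=[-]
After op 7 [order #7] limit_sell(price=105, qty=2): fills=none; bids=[#4:6@101 #3:8@98] asks=[#7:2@105]
After op 8 cancel(order #1): fills=none; bids=[#4:6@101 #3:8@98] asks=[#7:2@105]
After op 9 [order #8] market_sell(qty=3): fills=#4x#8:3@101; bids=[#4:3@101 #3:8@98] asks=[#7:2@105]

Answer: 4@103,2@101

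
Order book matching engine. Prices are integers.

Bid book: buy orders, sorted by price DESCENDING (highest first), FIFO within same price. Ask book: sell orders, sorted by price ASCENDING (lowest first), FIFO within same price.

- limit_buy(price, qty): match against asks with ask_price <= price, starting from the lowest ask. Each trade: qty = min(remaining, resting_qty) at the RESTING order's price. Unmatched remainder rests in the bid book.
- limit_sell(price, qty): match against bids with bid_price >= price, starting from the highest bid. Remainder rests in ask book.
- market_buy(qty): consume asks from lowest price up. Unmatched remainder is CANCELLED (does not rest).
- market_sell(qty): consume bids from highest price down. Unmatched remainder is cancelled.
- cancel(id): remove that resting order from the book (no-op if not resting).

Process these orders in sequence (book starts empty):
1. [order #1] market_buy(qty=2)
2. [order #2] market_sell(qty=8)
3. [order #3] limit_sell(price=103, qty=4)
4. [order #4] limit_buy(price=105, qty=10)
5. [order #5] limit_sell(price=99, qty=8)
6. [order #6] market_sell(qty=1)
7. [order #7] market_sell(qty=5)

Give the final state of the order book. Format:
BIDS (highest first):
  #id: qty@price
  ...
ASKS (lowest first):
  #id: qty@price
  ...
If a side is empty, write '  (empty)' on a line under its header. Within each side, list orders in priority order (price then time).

After op 1 [order #1] market_buy(qty=2): fills=none; bids=[-] asks=[-]
After op 2 [order #2] market_sell(qty=8): fills=none; bids=[-] asks=[-]
After op 3 [order #3] limit_sell(price=103, qty=4): fills=none; bids=[-] asks=[#3:4@103]
After op 4 [order #4] limit_buy(price=105, qty=10): fills=#4x#3:4@103; bids=[#4:6@105] asks=[-]
After op 5 [order #5] limit_sell(price=99, qty=8): fills=#4x#5:6@105; bids=[-] asks=[#5:2@99]
After op 6 [order #6] market_sell(qty=1): fills=none; bids=[-] asks=[#5:2@99]
After op 7 [order #7] market_sell(qty=5): fills=none; bids=[-] asks=[#5:2@99]

Answer: BIDS (highest first):
  (empty)
ASKS (lowest first):
  #5: 2@99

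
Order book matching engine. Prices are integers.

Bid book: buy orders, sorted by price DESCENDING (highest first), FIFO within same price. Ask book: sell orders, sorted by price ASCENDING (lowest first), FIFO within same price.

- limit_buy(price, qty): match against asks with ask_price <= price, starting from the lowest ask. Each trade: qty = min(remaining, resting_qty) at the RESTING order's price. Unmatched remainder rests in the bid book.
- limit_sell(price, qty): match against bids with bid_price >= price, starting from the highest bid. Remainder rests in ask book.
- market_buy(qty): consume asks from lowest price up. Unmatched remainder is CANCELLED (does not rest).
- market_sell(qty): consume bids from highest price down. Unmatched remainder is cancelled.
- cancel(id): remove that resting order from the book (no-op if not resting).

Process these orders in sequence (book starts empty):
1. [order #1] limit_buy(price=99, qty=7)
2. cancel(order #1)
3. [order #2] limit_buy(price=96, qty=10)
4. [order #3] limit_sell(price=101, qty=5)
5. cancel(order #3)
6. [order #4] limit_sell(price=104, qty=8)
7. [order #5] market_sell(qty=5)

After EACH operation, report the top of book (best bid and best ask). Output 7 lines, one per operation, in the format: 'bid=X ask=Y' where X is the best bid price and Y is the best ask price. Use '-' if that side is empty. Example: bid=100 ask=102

Answer: bid=99 ask=-
bid=- ask=-
bid=96 ask=-
bid=96 ask=101
bid=96 ask=-
bid=96 ask=104
bid=96 ask=104

Derivation:
After op 1 [order #1] limit_buy(price=99, qty=7): fills=none; bids=[#1:7@99] asks=[-]
After op 2 cancel(order #1): fills=none; bids=[-] asks=[-]
After op 3 [order #2] limit_buy(price=96, qty=10): fills=none; bids=[#2:10@96] asks=[-]
After op 4 [order #3] limit_sell(price=101, qty=5): fills=none; bids=[#2:10@96] asks=[#3:5@101]
After op 5 cancel(order #3): fills=none; bids=[#2:10@96] asks=[-]
After op 6 [order #4] limit_sell(price=104, qty=8): fills=none; bids=[#2:10@96] asks=[#4:8@104]
After op 7 [order #5] market_sell(qty=5): fills=#2x#5:5@96; bids=[#2:5@96] asks=[#4:8@104]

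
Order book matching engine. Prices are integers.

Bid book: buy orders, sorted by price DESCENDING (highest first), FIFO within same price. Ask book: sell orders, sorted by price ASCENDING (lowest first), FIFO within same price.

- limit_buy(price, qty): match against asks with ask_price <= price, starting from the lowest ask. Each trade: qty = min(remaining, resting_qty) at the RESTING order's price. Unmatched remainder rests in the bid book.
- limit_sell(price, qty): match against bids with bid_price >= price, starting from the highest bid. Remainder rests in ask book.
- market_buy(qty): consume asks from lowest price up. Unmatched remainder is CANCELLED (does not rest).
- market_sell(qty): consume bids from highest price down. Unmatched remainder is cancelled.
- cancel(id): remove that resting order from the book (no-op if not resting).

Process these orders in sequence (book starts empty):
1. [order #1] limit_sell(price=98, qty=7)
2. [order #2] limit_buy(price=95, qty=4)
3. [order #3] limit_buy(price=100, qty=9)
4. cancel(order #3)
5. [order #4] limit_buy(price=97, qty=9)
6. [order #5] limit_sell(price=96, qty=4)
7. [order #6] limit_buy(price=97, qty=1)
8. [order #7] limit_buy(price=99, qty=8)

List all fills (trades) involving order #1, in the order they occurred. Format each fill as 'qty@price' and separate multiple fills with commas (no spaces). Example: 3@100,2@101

After op 1 [order #1] limit_sell(price=98, qty=7): fills=none; bids=[-] asks=[#1:7@98]
After op 2 [order #2] limit_buy(price=95, qty=4): fills=none; bids=[#2:4@95] asks=[#1:7@98]
After op 3 [order #3] limit_buy(price=100, qty=9): fills=#3x#1:7@98; bids=[#3:2@100 #2:4@95] asks=[-]
After op 4 cancel(order #3): fills=none; bids=[#2:4@95] asks=[-]
After op 5 [order #4] limit_buy(price=97, qty=9): fills=none; bids=[#4:9@97 #2:4@95] asks=[-]
After op 6 [order #5] limit_sell(price=96, qty=4): fills=#4x#5:4@97; bids=[#4:5@97 #2:4@95] asks=[-]
After op 7 [order #6] limit_buy(price=97, qty=1): fills=none; bids=[#4:5@97 #6:1@97 #2:4@95] asks=[-]
After op 8 [order #7] limit_buy(price=99, qty=8): fills=none; bids=[#7:8@99 #4:5@97 #6:1@97 #2:4@95] asks=[-]

Answer: 7@98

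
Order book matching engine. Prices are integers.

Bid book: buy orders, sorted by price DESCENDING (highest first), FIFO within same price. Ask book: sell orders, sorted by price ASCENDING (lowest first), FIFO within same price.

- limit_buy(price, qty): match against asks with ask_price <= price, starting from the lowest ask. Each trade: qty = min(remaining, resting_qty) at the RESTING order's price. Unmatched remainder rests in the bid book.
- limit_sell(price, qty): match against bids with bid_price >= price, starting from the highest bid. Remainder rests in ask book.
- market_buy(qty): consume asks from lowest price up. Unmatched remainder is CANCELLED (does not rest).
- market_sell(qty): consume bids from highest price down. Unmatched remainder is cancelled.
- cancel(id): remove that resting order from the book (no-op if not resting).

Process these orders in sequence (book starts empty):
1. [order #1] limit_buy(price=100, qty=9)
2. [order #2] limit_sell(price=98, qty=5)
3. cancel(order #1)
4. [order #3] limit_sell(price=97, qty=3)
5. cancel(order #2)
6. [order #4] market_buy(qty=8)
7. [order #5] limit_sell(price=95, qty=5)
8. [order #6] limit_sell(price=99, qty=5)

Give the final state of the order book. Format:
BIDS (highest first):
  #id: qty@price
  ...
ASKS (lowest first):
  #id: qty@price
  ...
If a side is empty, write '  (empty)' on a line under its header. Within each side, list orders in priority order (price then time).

Answer: BIDS (highest first):
  (empty)
ASKS (lowest first):
  #5: 5@95
  #6: 5@99

Derivation:
After op 1 [order #1] limit_buy(price=100, qty=9): fills=none; bids=[#1:9@100] asks=[-]
After op 2 [order #2] limit_sell(price=98, qty=5): fills=#1x#2:5@100; bids=[#1:4@100] asks=[-]
After op 3 cancel(order #1): fills=none; bids=[-] asks=[-]
After op 4 [order #3] limit_sell(price=97, qty=3): fills=none; bids=[-] asks=[#3:3@97]
After op 5 cancel(order #2): fills=none; bids=[-] asks=[#3:3@97]
After op 6 [order #4] market_buy(qty=8): fills=#4x#3:3@97; bids=[-] asks=[-]
After op 7 [order #5] limit_sell(price=95, qty=5): fills=none; bids=[-] asks=[#5:5@95]
After op 8 [order #6] limit_sell(price=99, qty=5): fills=none; bids=[-] asks=[#5:5@95 #6:5@99]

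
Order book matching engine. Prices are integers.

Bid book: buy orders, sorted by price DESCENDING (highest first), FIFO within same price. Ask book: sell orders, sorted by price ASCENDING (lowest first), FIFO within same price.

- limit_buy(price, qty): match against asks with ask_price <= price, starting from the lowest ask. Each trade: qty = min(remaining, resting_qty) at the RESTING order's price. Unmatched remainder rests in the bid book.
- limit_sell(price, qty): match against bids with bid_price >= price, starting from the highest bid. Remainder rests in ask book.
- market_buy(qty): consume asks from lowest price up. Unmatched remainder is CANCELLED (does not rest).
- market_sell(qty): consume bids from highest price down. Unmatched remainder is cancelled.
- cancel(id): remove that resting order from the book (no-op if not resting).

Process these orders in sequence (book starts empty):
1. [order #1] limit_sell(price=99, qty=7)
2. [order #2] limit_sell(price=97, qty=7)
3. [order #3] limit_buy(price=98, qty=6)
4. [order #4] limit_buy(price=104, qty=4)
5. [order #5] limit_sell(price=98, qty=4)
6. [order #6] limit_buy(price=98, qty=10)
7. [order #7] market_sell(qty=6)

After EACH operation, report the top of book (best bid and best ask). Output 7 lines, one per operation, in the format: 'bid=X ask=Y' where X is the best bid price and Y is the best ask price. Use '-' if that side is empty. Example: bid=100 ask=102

After op 1 [order #1] limit_sell(price=99, qty=7): fills=none; bids=[-] asks=[#1:7@99]
After op 2 [order #2] limit_sell(price=97, qty=7): fills=none; bids=[-] asks=[#2:7@97 #1:7@99]
After op 3 [order #3] limit_buy(price=98, qty=6): fills=#3x#2:6@97; bids=[-] asks=[#2:1@97 #1:7@99]
After op 4 [order #4] limit_buy(price=104, qty=4): fills=#4x#2:1@97 #4x#1:3@99; bids=[-] asks=[#1:4@99]
After op 5 [order #5] limit_sell(price=98, qty=4): fills=none; bids=[-] asks=[#5:4@98 #1:4@99]
After op 6 [order #6] limit_buy(price=98, qty=10): fills=#6x#5:4@98; bids=[#6:6@98] asks=[#1:4@99]
After op 7 [order #7] market_sell(qty=6): fills=#6x#7:6@98; bids=[-] asks=[#1:4@99]

Answer: bid=- ask=99
bid=- ask=97
bid=- ask=97
bid=- ask=99
bid=- ask=98
bid=98 ask=99
bid=- ask=99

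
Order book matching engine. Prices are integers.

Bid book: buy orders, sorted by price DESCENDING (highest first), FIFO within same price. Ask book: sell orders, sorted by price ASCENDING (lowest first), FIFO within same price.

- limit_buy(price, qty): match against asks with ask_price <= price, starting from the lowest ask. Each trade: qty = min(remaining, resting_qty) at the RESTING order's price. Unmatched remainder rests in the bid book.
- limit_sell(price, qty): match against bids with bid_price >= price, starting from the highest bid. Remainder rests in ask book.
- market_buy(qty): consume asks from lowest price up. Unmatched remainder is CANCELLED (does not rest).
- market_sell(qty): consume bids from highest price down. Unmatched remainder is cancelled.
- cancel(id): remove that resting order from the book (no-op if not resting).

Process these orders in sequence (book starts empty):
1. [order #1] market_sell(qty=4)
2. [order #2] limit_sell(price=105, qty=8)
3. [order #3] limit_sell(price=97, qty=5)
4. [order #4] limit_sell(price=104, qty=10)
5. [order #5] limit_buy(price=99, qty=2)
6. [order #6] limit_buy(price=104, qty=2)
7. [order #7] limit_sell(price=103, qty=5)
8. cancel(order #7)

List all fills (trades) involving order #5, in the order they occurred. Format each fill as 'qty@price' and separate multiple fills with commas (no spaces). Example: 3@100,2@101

Answer: 2@97

Derivation:
After op 1 [order #1] market_sell(qty=4): fills=none; bids=[-] asks=[-]
After op 2 [order #2] limit_sell(price=105, qty=8): fills=none; bids=[-] asks=[#2:8@105]
After op 3 [order #3] limit_sell(price=97, qty=5): fills=none; bids=[-] asks=[#3:5@97 #2:8@105]
After op 4 [order #4] limit_sell(price=104, qty=10): fills=none; bids=[-] asks=[#3:5@97 #4:10@104 #2:8@105]
After op 5 [order #5] limit_buy(price=99, qty=2): fills=#5x#3:2@97; bids=[-] asks=[#3:3@97 #4:10@104 #2:8@105]
After op 6 [order #6] limit_buy(price=104, qty=2): fills=#6x#3:2@97; bids=[-] asks=[#3:1@97 #4:10@104 #2:8@105]
After op 7 [order #7] limit_sell(price=103, qty=5): fills=none; bids=[-] asks=[#3:1@97 #7:5@103 #4:10@104 #2:8@105]
After op 8 cancel(order #7): fills=none; bids=[-] asks=[#3:1@97 #4:10@104 #2:8@105]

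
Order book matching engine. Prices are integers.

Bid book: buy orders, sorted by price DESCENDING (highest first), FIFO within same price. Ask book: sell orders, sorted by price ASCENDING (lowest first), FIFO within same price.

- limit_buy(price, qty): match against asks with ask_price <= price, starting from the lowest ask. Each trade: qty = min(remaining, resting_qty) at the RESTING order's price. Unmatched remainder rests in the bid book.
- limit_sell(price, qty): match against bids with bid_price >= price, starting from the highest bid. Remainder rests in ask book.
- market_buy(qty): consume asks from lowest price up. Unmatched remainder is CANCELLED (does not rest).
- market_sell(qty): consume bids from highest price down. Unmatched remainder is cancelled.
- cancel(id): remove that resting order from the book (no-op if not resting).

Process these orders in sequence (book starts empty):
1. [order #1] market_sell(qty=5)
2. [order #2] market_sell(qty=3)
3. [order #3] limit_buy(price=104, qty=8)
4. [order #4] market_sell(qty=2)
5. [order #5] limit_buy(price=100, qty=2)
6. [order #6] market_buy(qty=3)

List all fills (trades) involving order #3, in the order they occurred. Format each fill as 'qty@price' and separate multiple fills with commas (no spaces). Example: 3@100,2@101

After op 1 [order #1] market_sell(qty=5): fills=none; bids=[-] asks=[-]
After op 2 [order #2] market_sell(qty=3): fills=none; bids=[-] asks=[-]
After op 3 [order #3] limit_buy(price=104, qty=8): fills=none; bids=[#3:8@104] asks=[-]
After op 4 [order #4] market_sell(qty=2): fills=#3x#4:2@104; bids=[#3:6@104] asks=[-]
After op 5 [order #5] limit_buy(price=100, qty=2): fills=none; bids=[#3:6@104 #5:2@100] asks=[-]
After op 6 [order #6] market_buy(qty=3): fills=none; bids=[#3:6@104 #5:2@100] asks=[-]

Answer: 2@104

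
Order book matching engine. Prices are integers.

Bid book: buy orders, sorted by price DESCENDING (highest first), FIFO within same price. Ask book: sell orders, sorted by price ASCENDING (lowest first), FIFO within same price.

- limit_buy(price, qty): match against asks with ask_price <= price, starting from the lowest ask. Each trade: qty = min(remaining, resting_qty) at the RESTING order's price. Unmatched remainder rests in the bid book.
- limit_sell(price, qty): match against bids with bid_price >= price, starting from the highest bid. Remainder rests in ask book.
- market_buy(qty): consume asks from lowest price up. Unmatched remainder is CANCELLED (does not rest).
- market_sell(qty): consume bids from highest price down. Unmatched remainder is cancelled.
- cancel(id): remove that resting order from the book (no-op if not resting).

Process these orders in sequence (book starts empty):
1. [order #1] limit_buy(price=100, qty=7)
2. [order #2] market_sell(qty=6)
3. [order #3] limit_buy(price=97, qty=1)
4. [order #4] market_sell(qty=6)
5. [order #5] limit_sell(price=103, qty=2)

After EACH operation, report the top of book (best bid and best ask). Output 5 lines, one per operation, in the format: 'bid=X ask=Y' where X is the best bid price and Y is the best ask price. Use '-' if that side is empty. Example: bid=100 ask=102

Answer: bid=100 ask=-
bid=100 ask=-
bid=100 ask=-
bid=- ask=-
bid=- ask=103

Derivation:
After op 1 [order #1] limit_buy(price=100, qty=7): fills=none; bids=[#1:7@100] asks=[-]
After op 2 [order #2] market_sell(qty=6): fills=#1x#2:6@100; bids=[#1:1@100] asks=[-]
After op 3 [order #3] limit_buy(price=97, qty=1): fills=none; bids=[#1:1@100 #3:1@97] asks=[-]
After op 4 [order #4] market_sell(qty=6): fills=#1x#4:1@100 #3x#4:1@97; bids=[-] asks=[-]
After op 5 [order #5] limit_sell(price=103, qty=2): fills=none; bids=[-] asks=[#5:2@103]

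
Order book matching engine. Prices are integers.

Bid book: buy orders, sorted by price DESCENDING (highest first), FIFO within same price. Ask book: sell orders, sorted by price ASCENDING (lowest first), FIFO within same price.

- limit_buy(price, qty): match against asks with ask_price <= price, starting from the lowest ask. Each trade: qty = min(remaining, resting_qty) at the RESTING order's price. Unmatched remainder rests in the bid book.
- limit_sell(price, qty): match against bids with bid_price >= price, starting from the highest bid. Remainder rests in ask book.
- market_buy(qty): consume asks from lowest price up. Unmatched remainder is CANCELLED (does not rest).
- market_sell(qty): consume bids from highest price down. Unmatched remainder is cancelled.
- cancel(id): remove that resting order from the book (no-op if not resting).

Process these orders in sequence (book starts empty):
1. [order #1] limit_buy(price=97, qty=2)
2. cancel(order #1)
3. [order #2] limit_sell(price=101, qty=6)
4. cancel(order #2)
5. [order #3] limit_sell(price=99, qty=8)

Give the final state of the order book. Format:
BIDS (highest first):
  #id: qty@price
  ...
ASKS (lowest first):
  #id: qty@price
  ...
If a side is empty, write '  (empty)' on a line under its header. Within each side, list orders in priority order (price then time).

After op 1 [order #1] limit_buy(price=97, qty=2): fills=none; bids=[#1:2@97] asks=[-]
After op 2 cancel(order #1): fills=none; bids=[-] asks=[-]
After op 3 [order #2] limit_sell(price=101, qty=6): fills=none; bids=[-] asks=[#2:6@101]
After op 4 cancel(order #2): fills=none; bids=[-] asks=[-]
After op 5 [order #3] limit_sell(price=99, qty=8): fills=none; bids=[-] asks=[#3:8@99]

Answer: BIDS (highest first):
  (empty)
ASKS (lowest first):
  #3: 8@99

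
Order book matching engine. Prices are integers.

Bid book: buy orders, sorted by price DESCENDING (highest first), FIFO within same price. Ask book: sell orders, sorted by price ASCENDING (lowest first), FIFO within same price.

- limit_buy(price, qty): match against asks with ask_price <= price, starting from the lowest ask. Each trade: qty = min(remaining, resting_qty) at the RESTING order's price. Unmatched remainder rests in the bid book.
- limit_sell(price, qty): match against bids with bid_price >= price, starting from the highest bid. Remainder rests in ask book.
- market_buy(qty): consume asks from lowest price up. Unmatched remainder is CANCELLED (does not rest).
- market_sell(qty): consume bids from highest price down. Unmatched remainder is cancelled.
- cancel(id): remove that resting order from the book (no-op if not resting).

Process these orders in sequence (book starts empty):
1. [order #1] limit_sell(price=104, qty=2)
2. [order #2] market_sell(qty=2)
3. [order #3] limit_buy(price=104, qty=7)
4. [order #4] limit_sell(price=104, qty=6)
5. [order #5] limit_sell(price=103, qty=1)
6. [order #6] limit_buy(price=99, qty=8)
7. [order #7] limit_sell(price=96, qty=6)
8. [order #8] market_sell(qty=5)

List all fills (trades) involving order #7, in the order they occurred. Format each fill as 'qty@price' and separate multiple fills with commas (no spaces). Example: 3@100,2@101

Answer: 6@99

Derivation:
After op 1 [order #1] limit_sell(price=104, qty=2): fills=none; bids=[-] asks=[#1:2@104]
After op 2 [order #2] market_sell(qty=2): fills=none; bids=[-] asks=[#1:2@104]
After op 3 [order #3] limit_buy(price=104, qty=7): fills=#3x#1:2@104; bids=[#3:5@104] asks=[-]
After op 4 [order #4] limit_sell(price=104, qty=6): fills=#3x#4:5@104; bids=[-] asks=[#4:1@104]
After op 5 [order #5] limit_sell(price=103, qty=1): fills=none; bids=[-] asks=[#5:1@103 #4:1@104]
After op 6 [order #6] limit_buy(price=99, qty=8): fills=none; bids=[#6:8@99] asks=[#5:1@103 #4:1@104]
After op 7 [order #7] limit_sell(price=96, qty=6): fills=#6x#7:6@99; bids=[#6:2@99] asks=[#5:1@103 #4:1@104]
After op 8 [order #8] market_sell(qty=5): fills=#6x#8:2@99; bids=[-] asks=[#5:1@103 #4:1@104]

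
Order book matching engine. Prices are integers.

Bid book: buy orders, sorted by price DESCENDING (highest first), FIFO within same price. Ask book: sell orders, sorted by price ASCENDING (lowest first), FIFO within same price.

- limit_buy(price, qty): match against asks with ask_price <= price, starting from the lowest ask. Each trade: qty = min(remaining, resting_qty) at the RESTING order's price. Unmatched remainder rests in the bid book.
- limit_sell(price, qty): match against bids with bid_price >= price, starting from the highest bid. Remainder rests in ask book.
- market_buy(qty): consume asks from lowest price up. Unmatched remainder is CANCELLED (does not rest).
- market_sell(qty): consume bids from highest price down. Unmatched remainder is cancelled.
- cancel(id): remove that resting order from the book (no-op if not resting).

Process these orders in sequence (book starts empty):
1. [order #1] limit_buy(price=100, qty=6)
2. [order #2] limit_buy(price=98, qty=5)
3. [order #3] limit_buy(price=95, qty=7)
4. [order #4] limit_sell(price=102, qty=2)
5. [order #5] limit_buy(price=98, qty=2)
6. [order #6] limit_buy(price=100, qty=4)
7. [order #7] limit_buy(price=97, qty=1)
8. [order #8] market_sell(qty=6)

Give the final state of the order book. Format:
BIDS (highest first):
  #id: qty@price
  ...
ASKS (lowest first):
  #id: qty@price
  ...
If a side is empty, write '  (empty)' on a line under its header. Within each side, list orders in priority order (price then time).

After op 1 [order #1] limit_buy(price=100, qty=6): fills=none; bids=[#1:6@100] asks=[-]
After op 2 [order #2] limit_buy(price=98, qty=5): fills=none; bids=[#1:6@100 #2:5@98] asks=[-]
After op 3 [order #3] limit_buy(price=95, qty=7): fills=none; bids=[#1:6@100 #2:5@98 #3:7@95] asks=[-]
After op 4 [order #4] limit_sell(price=102, qty=2): fills=none; bids=[#1:6@100 #2:5@98 #3:7@95] asks=[#4:2@102]
After op 5 [order #5] limit_buy(price=98, qty=2): fills=none; bids=[#1:6@100 #2:5@98 #5:2@98 #3:7@95] asks=[#4:2@102]
After op 6 [order #6] limit_buy(price=100, qty=4): fills=none; bids=[#1:6@100 #6:4@100 #2:5@98 #5:2@98 #3:7@95] asks=[#4:2@102]
After op 7 [order #7] limit_buy(price=97, qty=1): fills=none; bids=[#1:6@100 #6:4@100 #2:5@98 #5:2@98 #7:1@97 #3:7@95] asks=[#4:2@102]
After op 8 [order #8] market_sell(qty=6): fills=#1x#8:6@100; bids=[#6:4@100 #2:5@98 #5:2@98 #7:1@97 #3:7@95] asks=[#4:2@102]

Answer: BIDS (highest first):
  #6: 4@100
  #2: 5@98
  #5: 2@98
  #7: 1@97
  #3: 7@95
ASKS (lowest first):
  #4: 2@102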